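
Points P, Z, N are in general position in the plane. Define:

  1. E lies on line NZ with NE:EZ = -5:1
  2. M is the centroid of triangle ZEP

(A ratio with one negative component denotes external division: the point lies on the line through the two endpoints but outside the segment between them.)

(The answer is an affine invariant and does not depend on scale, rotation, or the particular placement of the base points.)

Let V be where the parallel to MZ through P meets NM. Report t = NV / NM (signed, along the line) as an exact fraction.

t = 3/4

Work in coordinates with P = (0, 0), Z = (1, 0), N = (0, 1).
1. E lies on line NZ with NE:EZ = -5:1 ⇒ E = (5/4, -1/4)
2. M is the centroid of triangle ZEP ⇒ M = (3/4, -1/12)
through P parallel to MZ: direction (1/4, 1/12); meets NM at V = (9/16, 3/16)
V = N + t·(M−N) with t = 3/4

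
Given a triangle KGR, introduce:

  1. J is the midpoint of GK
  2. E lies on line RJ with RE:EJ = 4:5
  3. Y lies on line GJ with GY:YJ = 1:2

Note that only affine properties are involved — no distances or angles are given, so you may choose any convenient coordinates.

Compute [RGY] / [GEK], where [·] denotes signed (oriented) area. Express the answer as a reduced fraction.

Set K = (0, 0), G = (1, 0), R = (0, 1); any affine frame gives the same invariant.
1. J is the midpoint of GK ⇒ J = (1/2, 0)
2. E lies on line RJ with RE:EJ = 4:5 ⇒ E = (2/9, 5/9)
3. Y lies on line GJ with GY:YJ = 1:2 ⇒ Y = (5/6, 0)
2·[RGY] = -1/6, 2·[GEK] = 5/9
[RGY]:[GEK] = -1/6:5/9 = -3/10

[RGY]:[GEK] = -3/10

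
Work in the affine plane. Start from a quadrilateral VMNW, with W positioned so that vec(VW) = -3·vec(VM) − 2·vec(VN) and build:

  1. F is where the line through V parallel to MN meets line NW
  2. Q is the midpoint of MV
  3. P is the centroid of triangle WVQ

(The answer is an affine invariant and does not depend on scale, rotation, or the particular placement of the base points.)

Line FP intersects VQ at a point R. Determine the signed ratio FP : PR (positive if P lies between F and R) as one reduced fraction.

Choose coordinates V = (0, 0), M = (1, 0), N = (0, 1), W = (-3, -2).
1. F is where the line through V parallel to MN meets line NW ⇒ F = (-1/2, 1/2)
2. Q is the midpoint of MV ⇒ Q = (1/2, 0)
3. P is the centroid of triangle WVQ ⇒ P = (-5/6, -2/3)
line FP meets VQ at R = (-9/14, 0)
P = F + t·(R−F) with t = 7/3, so FP:PR = 7/3:-4/3

FP:PR = -7/4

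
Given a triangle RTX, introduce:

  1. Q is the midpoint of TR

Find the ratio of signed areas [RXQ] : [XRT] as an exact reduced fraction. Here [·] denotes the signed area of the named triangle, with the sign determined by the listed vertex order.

Set R = (0, 0), T = (1, 0), X = (0, 1); any affine frame gives the same invariant.
1. Q is the midpoint of TR ⇒ Q = (1/2, 0)
2·[RXQ] = -1/2, 2·[XRT] = 1
[RXQ]:[XRT] = -1/2:1 = -1/2

[RXQ]:[XRT] = -1/2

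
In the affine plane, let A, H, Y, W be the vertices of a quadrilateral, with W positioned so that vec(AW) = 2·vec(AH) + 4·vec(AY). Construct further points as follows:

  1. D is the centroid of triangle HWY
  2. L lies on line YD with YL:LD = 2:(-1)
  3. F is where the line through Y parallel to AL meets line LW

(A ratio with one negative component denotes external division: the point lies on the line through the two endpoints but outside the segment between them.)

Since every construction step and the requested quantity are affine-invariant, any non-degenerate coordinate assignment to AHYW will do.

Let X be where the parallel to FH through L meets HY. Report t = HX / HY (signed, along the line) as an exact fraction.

Set A = (0, 0), H = (1, 0), Y = (0, 1), W = (2, 4); any affine frame gives the same invariant.
1. D is the centroid of triangle HWY ⇒ D = (1, 5/3)
2. L lies on line YD with YL:LD = 2:(-1) ⇒ L = (2, 7/3)
3. F is where the line through Y parallel to AL meets line LW ⇒ F = (2, 10/3)
through L parallel to FH: direction (-1, -10/3); meets HY at X = (16/13, -3/13)
X = H + t·(Y−H) with t = -3/13

t = -3/13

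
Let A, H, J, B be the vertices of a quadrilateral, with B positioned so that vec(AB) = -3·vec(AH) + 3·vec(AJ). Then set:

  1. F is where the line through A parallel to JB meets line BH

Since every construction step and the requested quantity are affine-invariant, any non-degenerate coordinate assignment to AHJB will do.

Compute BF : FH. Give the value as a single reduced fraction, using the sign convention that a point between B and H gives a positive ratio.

Work in coordinates with A = (0, 0), H = (1, 0), J = (0, 1), B = (-3, 3).
1. F is where the line through A parallel to JB meets line BH ⇒ F = (9, -6)
F = B + t·(H−B) with t = 3, so BF:FH = t:(1−t) = 3:-2

BF:FH = -3/2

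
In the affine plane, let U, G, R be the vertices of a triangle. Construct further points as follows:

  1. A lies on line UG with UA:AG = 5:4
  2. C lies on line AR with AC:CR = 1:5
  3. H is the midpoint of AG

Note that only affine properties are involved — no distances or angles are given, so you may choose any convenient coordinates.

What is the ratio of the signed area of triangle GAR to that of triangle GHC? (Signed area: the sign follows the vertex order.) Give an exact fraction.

Choose coordinates U = (0, 0), G = (1, 0), R = (0, 1).
1. A lies on line UG with UA:AG = 5:4 ⇒ A = (5/9, 0)
2. C lies on line AR with AC:CR = 1:5 ⇒ C = (25/54, 1/6)
3. H is the midpoint of AG ⇒ H = (7/9, 0)
2·[GAR] = -4/9, 2·[GHC] = -1/27
[GAR]:[GHC] = -4/9:-1/27 = 12

[GAR]:[GHC] = 12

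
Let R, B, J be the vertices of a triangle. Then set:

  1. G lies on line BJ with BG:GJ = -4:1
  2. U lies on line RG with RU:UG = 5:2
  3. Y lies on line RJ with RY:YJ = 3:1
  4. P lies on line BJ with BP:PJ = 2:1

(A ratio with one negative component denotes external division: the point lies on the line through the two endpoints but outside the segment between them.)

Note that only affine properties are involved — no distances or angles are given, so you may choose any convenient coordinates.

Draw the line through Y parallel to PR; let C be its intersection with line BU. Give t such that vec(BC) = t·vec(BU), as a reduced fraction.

t = 77/96

Work in coordinates with R = (0, 0), B = (1, 0), J = (0, 1).
1. G lies on line BJ with BG:GJ = -4:1 ⇒ G = (-1/3, 4/3)
2. U lies on line RG with RU:UG = 5:2 ⇒ U = (-5/21, 20/21)
3. Y lies on line RJ with RY:YJ = 3:1 ⇒ Y = (0, 3/4)
4. P lies on line BJ with BP:PJ = 2:1 ⇒ P = (1/3, 2/3)
through Y parallel to PR: direction (-1/3, -2/3); meets BU at C = (1/144, 55/72)
C = B + t·(U−B) with t = 77/96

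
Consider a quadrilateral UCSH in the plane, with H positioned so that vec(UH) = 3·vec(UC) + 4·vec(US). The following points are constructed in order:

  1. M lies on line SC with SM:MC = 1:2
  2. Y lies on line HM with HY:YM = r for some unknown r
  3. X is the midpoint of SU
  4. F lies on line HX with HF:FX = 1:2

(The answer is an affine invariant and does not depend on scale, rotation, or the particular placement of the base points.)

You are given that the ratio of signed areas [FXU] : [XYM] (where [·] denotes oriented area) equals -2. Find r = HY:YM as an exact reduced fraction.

Work in coordinates with U = (0, 0), C = (1, 0), S = (0, 1), H = (3, 4).
1. M lies on line SC with SM:MC = 1:2 ⇒ M = (1/3, 2/3)
2. With HY:YM = r, write λ = r/(r+1) so Y = H + λ·(M−H); Y is affine-linear in λ
3. X is the midpoint of SU ⇒ X = (0, 1/2)
4. F lies on line HX with HF:FX = 1:2 ⇒ F = (2, 17/6)
Every point depending on Y is an affine combination of Y and λ-independent points, so each such coordinate is linear in λ; the λ² term in each signed area is a multiple of (M−H)×(M−H) = 0, so 2·[FXU] and 2·[XYM] are each linear in λ. Evaluating at λ=0 and λ=1:
  2·[FXU] = 1,   2·[XYM] = 2/3·λ − 2/3
So [FXU]:[XYM] = (1) / (2/3·λ − 2/3). Setting this equal to -2:
  1 = -2·(2/3·λ − 2/3)  ⇒  λ = 1/4
Then r = λ/(1−λ) = (1/4)/(3/4) = 1/3. Check: with r = 1/3, Y = (7/3, 19/6) and [FXU]:[XYM] = -2 as required.

r = 1/3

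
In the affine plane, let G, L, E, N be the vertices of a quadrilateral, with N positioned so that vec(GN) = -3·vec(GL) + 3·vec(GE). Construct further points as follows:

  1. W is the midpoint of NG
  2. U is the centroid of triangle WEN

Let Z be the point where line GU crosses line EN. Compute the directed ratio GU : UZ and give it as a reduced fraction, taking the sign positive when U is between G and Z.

Choose coordinates G = (0, 0), L = (1, 0), E = (0, 1), N = (-3, 3).
1. W is the midpoint of NG ⇒ W = (-3/2, 3/2)
2. U is the centroid of triangle WEN ⇒ U = (-3/2, 11/6)
line GU meets EN at Z = (-9/5, 11/5)
U = G + t·(Z−G) with t = 5/6, so GU:UZ = 5/6:1/6

GU:UZ = 5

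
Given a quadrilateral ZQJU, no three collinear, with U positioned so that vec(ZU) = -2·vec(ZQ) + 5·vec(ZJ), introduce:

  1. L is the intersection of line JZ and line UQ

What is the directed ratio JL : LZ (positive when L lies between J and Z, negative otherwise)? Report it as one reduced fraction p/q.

Set Z = (0, 0), Q = (1, 0), J = (0, 1), U = (-2, 5); any affine frame gives the same invariant.
1. L is the intersection of line JZ and line UQ ⇒ L = (0, 5/3)
L = J + t·(Z−J) with t = -2/3, so JL:LZ = t:(1−t) = -2/3:5/3

JL:LZ = -2/5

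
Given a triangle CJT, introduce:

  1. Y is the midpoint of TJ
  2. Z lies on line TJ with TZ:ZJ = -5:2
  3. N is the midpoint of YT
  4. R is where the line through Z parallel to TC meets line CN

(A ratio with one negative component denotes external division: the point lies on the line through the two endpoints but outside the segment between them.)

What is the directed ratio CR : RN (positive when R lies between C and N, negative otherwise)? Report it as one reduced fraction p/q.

CR:RN = -20/17

Set C = (0, 0), J = (1, 0), T = (0, 1); any affine frame gives the same invariant.
1. Y is the midpoint of TJ ⇒ Y = (1/2, 1/2)
2. Z lies on line TJ with TZ:ZJ = -5:2 ⇒ Z = (5/3, -2/3)
3. N is the midpoint of YT ⇒ N = (1/4, 3/4)
4. R is where the line through Z parallel to TC meets line CN ⇒ R = (5/3, 5)
R = C + t·(N−C) with t = 20/3, so CR:RN = t:(1−t) = 20/3:-17/3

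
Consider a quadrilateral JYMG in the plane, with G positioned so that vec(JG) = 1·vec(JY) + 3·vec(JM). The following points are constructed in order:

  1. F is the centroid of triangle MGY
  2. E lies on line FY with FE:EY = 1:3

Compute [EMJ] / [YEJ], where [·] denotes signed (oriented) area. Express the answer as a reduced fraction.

[EMJ]:[YEJ] = 3/4

Work in coordinates with J = (0, 0), Y = (1, 0), M = (0, 1), G = (1, 3).
1. F is the centroid of triangle MGY ⇒ F = (2/3, 4/3)
2. E lies on line FY with FE:EY = 1:3 ⇒ E = (3/4, 1)
2·[EMJ] = 3/4, 2·[YEJ] = 1
[EMJ]:[YEJ] = 3/4:1 = 3/4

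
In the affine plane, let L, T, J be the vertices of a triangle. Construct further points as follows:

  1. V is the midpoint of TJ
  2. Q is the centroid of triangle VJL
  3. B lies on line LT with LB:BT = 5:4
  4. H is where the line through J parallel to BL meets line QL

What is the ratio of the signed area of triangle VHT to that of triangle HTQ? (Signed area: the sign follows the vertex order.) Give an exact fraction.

[VHT]:[HTQ] = 1/3

Assign L = (0, 0), T = (1, 0), J = (0, 1) — the answer is frame-independent, so this choice is without loss of generality.
1. V is the midpoint of TJ ⇒ V = (1/2, 1/2)
2. Q is the centroid of triangle VJL ⇒ Q = (1/6, 1/2)
3. B lies on line LT with LB:BT = 5:4 ⇒ B = (5/9, 0)
4. H is where the line through J parallel to BL meets line QL ⇒ H = (1/3, 1)
2·[VHT] = -1/6, 2·[HTQ] = -1/2
[VHT]:[HTQ] = -1/6:-1/2 = 1/3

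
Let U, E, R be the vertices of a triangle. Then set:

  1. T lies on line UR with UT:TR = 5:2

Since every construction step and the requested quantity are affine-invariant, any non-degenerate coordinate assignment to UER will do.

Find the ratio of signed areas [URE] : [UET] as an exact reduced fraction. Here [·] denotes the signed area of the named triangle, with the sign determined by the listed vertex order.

Assign U = (0, 0), E = (1, 0), R = (0, 1) — the answer is frame-independent, so this choice is without loss of generality.
1. T lies on line UR with UT:TR = 5:2 ⇒ T = (0, 5/7)
2·[URE] = -1, 2·[UET] = 5/7
[URE]:[UET] = -1:5/7 = -7/5

[URE]:[UET] = -7/5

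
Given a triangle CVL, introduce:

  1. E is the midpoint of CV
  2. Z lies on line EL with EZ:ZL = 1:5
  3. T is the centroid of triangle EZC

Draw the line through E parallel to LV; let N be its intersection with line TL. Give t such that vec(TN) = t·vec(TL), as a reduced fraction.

Assign C = (0, 0), V = (1, 0), L = (0, 1) — the answer is frame-independent, so this choice is without loss of generality.
1. E is the midpoint of CV ⇒ E = (1/2, 0)
2. Z lies on line EL with EZ:ZL = 1:5 ⇒ Z = (5/12, 1/6)
3. T is the centroid of triangle EZC ⇒ T = (11/36, 1/18)
through E parallel to LV: direction (1, -1); meets TL at N = (11/46, 6/23)
N = T + t·(L−T) with t = 5/23

t = 5/23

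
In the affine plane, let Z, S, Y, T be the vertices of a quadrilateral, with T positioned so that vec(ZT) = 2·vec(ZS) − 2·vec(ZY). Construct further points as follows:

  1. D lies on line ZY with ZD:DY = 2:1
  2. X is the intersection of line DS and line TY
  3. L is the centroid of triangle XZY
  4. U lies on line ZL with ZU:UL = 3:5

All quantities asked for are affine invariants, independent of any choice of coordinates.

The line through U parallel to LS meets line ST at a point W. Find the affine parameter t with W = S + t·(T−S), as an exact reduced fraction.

Choose coordinates Z = (0, 0), S = (1, 0), Y = (0, 1), T = (2, -2).
1. D lies on line ZY with ZD:DY = 2:1 ⇒ D = (0, 2/3)
2. X is the intersection of line DS and line TY ⇒ X = (2/5, 2/5)
3. L is the centroid of triangle XZY ⇒ L = (2/15, 7/15)
4. U lies on line ZL with ZU:UL = 3:5 ⇒ U = (1/20, 7/40)
through U parallel to LS: direction (13/15, -7/15); meets ST at W = (187/152, -35/76)
W = S + t·(T−S) with t = 35/152

t = 35/152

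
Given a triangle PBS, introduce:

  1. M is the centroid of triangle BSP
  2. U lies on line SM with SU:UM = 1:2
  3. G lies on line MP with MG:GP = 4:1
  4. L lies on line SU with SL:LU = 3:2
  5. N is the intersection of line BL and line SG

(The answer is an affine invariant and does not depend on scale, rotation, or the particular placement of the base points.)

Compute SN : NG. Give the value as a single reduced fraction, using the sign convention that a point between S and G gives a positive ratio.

SN:NG = 5/56

Assign P = (0, 0), B = (1, 0), S = (0, 1) — the answer is frame-independent, so this choice is without loss of generality.
1. M is the centroid of triangle BSP ⇒ M = (1/3, 1/3)
2. U lies on line SM with SU:UM = 1:2 ⇒ U = (1/9, 7/9)
3. G lies on line MP with MG:GP = 4:1 ⇒ G = (1/15, 1/15)
4. L lies on line SU with SL:LU = 3:2 ⇒ L = (1/15, 13/15)
5. N is the intersection of line BL and line SG ⇒ N = (1/183, 169/183)
N = S + t·(G−S) with t = 5/61, so SN:NG = t:(1−t) = 5/61:56/61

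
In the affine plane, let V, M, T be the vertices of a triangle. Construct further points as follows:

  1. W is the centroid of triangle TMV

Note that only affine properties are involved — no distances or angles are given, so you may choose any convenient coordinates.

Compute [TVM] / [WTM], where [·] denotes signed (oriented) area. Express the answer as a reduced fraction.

Choose coordinates V = (0, 0), M = (1, 0), T = (0, 1).
1. W is the centroid of triangle TMV ⇒ W = (1/3, 1/3)
2·[TVM] = 1, 2·[WTM] = -1/3
[TVM]:[WTM] = 1:-1/3 = -3

[TVM]:[WTM] = -3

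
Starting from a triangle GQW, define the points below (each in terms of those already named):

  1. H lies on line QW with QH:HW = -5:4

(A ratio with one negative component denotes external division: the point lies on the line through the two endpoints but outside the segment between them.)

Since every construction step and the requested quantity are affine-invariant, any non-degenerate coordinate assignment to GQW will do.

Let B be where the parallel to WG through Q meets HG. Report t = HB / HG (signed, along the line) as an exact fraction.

Work in coordinates with G = (0, 0), Q = (1, 0), W = (0, 1).
1. H lies on line QW with QH:HW = -5:4 ⇒ H = (-4, 5)
through Q parallel to WG: direction (0, -1); meets HG at B = (1, -5/4)
B = H + t·(G−H) with t = 5/4

t = 5/4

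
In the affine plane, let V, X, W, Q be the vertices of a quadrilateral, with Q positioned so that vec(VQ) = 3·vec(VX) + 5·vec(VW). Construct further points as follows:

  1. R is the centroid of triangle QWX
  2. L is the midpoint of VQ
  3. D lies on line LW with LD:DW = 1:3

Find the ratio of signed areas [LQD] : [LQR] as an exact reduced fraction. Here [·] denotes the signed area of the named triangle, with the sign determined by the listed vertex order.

Choose coordinates V = (0, 0), X = (1, 0), W = (0, 1), Q = (3, 5).
1. R is the centroid of triangle QWX ⇒ R = (4/3, 2)
2. L is the midpoint of VQ ⇒ L = (3/2, 5/2)
3. D lies on line LW with LD:DW = 1:3 ⇒ D = (9/8, 17/8)
2·[LQD] = 3/8, 2·[LQR] = -1/3
[LQD]:[LQR] = 3/8:-1/3 = -9/8

[LQD]:[LQR] = -9/8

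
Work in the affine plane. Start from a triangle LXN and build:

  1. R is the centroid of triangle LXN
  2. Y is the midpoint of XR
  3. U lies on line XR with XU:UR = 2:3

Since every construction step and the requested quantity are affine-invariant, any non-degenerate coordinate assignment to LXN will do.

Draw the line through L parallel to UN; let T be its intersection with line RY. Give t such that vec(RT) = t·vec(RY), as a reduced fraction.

t = -16/5

Assign L = (0, 0), X = (1, 0), N = (0, 1) — the answer is frame-independent, so this choice is without loss of generality.
1. R is the centroid of triangle LXN ⇒ R = (1/3, 1/3)
2. Y is the midpoint of XR ⇒ Y = (2/3, 1/6)
3. U lies on line XR with XU:UR = 2:3 ⇒ U = (11/15, 2/15)
through L parallel to UN: direction (-11/15, 13/15); meets RY at T = (-11/15, 13/15)
T = R + t·(Y−R) with t = -16/5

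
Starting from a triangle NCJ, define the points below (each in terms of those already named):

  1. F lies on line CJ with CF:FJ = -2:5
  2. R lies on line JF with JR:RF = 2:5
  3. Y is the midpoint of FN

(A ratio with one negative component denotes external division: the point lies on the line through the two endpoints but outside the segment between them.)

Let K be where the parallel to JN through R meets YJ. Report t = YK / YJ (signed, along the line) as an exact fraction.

Assign N = (0, 0), C = (1, 0), J = (0, 1) — the answer is frame-independent, so this choice is without loss of generality.
1. F lies on line CJ with CF:FJ = -2:5 ⇒ F = (5/3, -2/3)
2. R lies on line JF with JR:RF = 2:5 ⇒ R = (10/21, 11/21)
3. Y is the midpoint of FN ⇒ Y = (5/6, -1/3)
through R parallel to JN: direction (0, -1); meets YJ at K = (10/21, 5/21)
K = Y + t·(J−Y) with t = 3/7

t = 3/7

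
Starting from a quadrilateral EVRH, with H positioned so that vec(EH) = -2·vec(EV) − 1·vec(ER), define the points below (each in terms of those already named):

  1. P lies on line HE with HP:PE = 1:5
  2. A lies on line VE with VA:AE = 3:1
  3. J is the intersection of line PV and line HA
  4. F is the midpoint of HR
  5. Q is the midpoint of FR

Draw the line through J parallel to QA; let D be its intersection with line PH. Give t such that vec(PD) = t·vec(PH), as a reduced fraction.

Assign E = (0, 0), V = (1, 0), R = (0, 1), H = (-2, -1) — the answer is frame-independent, so this choice is without loss of generality.
1. P lies on line HE with HP:PE = 1:5 ⇒ P = (-5/3, -5/6)
2. A lies on line VE with VA:AE = 3:1 ⇒ A = (1/4, 0)
3. J is the intersection of line PV and line HA ⇒ J = (-29/19, -15/19)
4. F is the midpoint of HR ⇒ F = (-1, 0)
5. Q is the midpoint of FR ⇒ Q = (-1/2, 1/2)
through J parallel to QA: direction (3/4, -1/2); meets PH at D = (-206/133, -103/133)
D = P + t·(H−P) with t = -47/133

t = -47/133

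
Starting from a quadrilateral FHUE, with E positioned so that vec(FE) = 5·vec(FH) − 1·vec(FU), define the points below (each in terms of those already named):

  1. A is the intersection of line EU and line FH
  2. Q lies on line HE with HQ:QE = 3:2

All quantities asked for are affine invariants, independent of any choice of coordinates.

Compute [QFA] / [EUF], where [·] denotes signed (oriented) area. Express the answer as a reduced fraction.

[QFA]:[EUF] = -3/10

Work in coordinates with F = (0, 0), H = (1, 0), U = (0, 1), E = (5, -1).
1. A is the intersection of line EU and line FH ⇒ A = (5/2, 0)
2. Q lies on line HE with HQ:QE = 3:2 ⇒ Q = (17/5, -3/5)
2·[QFA] = -3/2, 2·[EUF] = 5
[QFA]:[EUF] = -3/2:5 = -3/10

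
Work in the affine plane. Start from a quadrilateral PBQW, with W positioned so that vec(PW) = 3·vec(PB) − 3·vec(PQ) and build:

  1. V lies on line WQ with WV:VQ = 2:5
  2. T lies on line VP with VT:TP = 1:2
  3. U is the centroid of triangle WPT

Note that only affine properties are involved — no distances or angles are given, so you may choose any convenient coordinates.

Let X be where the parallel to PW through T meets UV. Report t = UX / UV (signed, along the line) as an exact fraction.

t = 4/7

Assign P = (0, 0), B = (1, 0), Q = (0, 1), W = (3, -3) — the answer is frame-independent, so this choice is without loss of generality.
1. V lies on line WQ with WV:VQ = 2:5 ⇒ V = (15/7, -13/7)
2. T lies on line VP with VT:TP = 1:2 ⇒ T = (10/7, -26/21)
3. U is the centroid of triangle WPT ⇒ U = (31/21, -89/63)
through T parallel to PW: direction (3, -3); meets UV at X = (13/7, -5/3)
X = U + t·(V−U) with t = 4/7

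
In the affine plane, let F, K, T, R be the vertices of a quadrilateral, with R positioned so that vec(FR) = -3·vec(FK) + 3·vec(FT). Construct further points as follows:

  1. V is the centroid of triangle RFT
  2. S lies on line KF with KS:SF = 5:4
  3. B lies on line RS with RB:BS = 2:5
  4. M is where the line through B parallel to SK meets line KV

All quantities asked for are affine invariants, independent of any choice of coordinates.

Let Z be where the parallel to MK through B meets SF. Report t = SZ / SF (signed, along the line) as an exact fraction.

Choose coordinates F = (0, 0), K = (1, 0), T = (0, 1), R = (-3, 3).
1. V is the centroid of triangle RFT ⇒ V = (-1, 4/3)
2. S lies on line KF with KS:SF = 5:4 ⇒ S = (4/9, 0)
3. B lies on line RS with RB:BS = 2:5 ⇒ B = (-127/63, 15/7)
4. M is where the line through B parallel to SK meets line KV ⇒ M = (-31/14, 15/7)
through B parallel to MK: direction (45/14, -15/7); meets SF at Z = (151/126, 0)
Z = S + t·(F−S) with t = -95/56

t = -95/56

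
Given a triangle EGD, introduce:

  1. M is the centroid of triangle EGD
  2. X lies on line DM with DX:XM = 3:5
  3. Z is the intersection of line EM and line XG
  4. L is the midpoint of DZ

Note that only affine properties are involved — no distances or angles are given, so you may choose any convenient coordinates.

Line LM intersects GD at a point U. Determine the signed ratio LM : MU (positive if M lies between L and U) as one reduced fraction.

LM:MU = -23/26

Set E = (0, 0), G = (1, 0), D = (0, 1); any affine frame gives the same invariant.
1. M is the centroid of triangle EGD ⇒ M = (1/3, 1/3)
2. X lies on line DM with DX:XM = 3:5 ⇒ X = (1/8, 3/4)
3. Z is the intersection of line EM and line XG ⇒ Z = (6/13, 6/13)
4. L is the midpoint of DZ ⇒ L = (3/13, 19/26)
line LM meets GD at U = (5/23, 18/23)
M = L + t·(U−L) with t = -23/3, so LM:MU = -23/3:26/3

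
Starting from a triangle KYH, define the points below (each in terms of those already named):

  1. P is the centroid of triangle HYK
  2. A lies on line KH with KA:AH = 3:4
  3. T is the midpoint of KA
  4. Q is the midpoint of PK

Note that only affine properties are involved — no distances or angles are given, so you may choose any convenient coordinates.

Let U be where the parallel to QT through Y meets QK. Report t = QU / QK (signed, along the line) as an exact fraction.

t = -1/3

Set K = (0, 0), Y = (1, 0), H = (0, 1); any affine frame gives the same invariant.
1. P is the centroid of triangle HYK ⇒ P = (1/3, 1/3)
2. A lies on line KH with KA:AH = 3:4 ⇒ A = (0, 3/7)
3. T is the midpoint of KA ⇒ T = (0, 3/14)
4. Q is the midpoint of PK ⇒ Q = (1/6, 1/6)
through Y parallel to QT: direction (-1/6, 1/21); meets QK at U = (2/9, 2/9)
U = Q + t·(K−Q) with t = -1/3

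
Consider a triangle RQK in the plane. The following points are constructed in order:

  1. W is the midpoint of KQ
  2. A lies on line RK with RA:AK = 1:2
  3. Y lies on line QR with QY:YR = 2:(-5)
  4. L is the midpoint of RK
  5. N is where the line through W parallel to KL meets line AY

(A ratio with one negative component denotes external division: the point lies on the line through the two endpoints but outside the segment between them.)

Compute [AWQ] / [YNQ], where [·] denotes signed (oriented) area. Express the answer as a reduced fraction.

[AWQ]:[YNQ] = -15/7

Choose coordinates R = (0, 0), Q = (1, 0), K = (0, 1).
1. W is the midpoint of KQ ⇒ W = (1/2, 1/2)
2. A lies on line RK with RA:AK = 1:2 ⇒ A = (0, 1/3)
3. Y lies on line QR with QY:YR = 2:(-5) ⇒ Y = (5/3, 0)
4. L is the midpoint of RK ⇒ L = (0, 1/2)
5. N is where the line through W parallel to KL meets line AY ⇒ N = (1/2, 7/30)
2·[AWQ] = -1/3, 2·[YNQ] = 7/45
[AWQ]:[YNQ] = -1/3:7/45 = -15/7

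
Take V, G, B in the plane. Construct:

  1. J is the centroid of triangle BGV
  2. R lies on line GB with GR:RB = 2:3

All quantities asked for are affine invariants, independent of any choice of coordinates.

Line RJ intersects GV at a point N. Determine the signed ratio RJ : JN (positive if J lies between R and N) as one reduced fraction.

Assign V = (0, 0), G = (1, 0), B = (0, 1) — the answer is frame-independent, so this choice is without loss of generality.
1. J is the centroid of triangle BGV ⇒ J = (1/3, 1/3)
2. R lies on line GB with GR:RB = 2:3 ⇒ R = (3/5, 2/5)
line RJ meets GV at N = (-1, 0)
J = R + t·(N−R) with t = 1/6, so RJ:JN = 1/6:5/6

RJ:JN = 1/5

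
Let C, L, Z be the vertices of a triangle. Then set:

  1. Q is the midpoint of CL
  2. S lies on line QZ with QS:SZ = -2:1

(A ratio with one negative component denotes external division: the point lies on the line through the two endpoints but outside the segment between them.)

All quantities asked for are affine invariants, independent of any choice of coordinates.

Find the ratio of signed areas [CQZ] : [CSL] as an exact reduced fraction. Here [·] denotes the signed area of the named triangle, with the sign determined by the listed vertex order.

Set C = (0, 0), L = (1, 0), Z = (0, 1); any affine frame gives the same invariant.
1. Q is the midpoint of CL ⇒ Q = (1/2, 0)
2. S lies on line QZ with QS:SZ = -2:1 ⇒ S = (-1/2, 2)
2·[CQZ] = 1/2, 2·[CSL] = -2
[CQZ]:[CSL] = 1/2:-2 = -1/4

[CQZ]:[CSL] = -1/4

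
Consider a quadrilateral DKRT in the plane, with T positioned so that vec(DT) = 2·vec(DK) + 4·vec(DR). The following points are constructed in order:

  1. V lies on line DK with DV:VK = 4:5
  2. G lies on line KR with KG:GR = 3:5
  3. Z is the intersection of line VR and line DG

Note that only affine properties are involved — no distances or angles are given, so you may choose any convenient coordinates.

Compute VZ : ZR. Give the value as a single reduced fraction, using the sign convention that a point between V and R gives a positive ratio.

VZ:ZR = 4/15

Set D = (0, 0), K = (1, 0), R = (0, 1), T = (2, 4); any affine frame gives the same invariant.
1. V lies on line DK with DV:VK = 4:5 ⇒ V = (4/9, 0)
2. G lies on line KR with KG:GR = 3:5 ⇒ G = (5/8, 3/8)
3. Z is the intersection of line VR and line DG ⇒ Z = (20/57, 4/19)
Z = V + t·(R−V) with t = 4/19, so VZ:ZR = t:(1−t) = 4/19:15/19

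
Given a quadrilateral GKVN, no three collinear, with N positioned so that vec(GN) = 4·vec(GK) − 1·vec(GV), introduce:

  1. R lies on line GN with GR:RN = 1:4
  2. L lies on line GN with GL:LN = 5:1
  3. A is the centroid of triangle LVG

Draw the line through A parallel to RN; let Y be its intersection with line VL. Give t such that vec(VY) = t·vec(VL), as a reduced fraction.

Choose coordinates G = (0, 0), K = (1, 0), V = (0, 1), N = (4, -1).
1. R lies on line GN with GR:RN = 1:4 ⇒ R = (4/5, -1/5)
2. L lies on line GN with GL:LN = 5:1 ⇒ L = (10/3, -5/6)
3. A is the centroid of triangle LVG ⇒ A = (10/9, 1/18)
through A parallel to RN: direction (16/5, -4/5); meets VL at Y = (20/9, -2/9)
Y = V + t·(L−V) with t = 2/3

t = 2/3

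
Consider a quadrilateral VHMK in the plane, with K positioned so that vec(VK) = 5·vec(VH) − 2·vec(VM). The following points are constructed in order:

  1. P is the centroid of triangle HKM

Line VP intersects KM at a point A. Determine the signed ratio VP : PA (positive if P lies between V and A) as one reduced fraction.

VP:PA = 13/2

Set V = (0, 0), H = (1, 0), M = (0, 1), K = (5, -2); any affine frame gives the same invariant.
1. P is the centroid of triangle HKM ⇒ P = (2, -1/3)
line VP meets KM at A = (30/13, -5/13)
P = V + t·(A−V) with t = 13/15, so VP:PA = 13/15:2/15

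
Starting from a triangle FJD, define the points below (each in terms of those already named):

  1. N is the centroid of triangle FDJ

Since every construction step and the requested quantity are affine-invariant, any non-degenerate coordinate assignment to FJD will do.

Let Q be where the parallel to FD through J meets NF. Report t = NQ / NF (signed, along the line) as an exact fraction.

t = -2

Choose coordinates F = (0, 0), J = (1, 0), D = (0, 1).
1. N is the centroid of triangle FDJ ⇒ N = (1/3, 1/3)
through J parallel to FD: direction (0, 1); meets NF at Q = (1, 1)
Q = N + t·(F−N) with t = -2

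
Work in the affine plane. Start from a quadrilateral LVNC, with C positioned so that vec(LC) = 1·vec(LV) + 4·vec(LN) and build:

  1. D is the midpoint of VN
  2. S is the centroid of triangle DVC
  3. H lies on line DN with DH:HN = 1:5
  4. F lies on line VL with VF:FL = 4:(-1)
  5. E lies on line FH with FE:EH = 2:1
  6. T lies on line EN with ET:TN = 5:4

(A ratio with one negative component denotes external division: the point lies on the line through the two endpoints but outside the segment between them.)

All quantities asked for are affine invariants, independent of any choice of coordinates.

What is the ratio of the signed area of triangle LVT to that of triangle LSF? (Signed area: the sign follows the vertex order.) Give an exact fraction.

[LVT]:[LSF] = 118/81

Set L = (0, 0), V = (1, 0), N = (0, 1), C = (1, 4); any affine frame gives the same invariant.
1. D is the midpoint of VN ⇒ D = (1/2, 1/2)
2. S is the centroid of triangle DVC ⇒ S = (5/6, 3/2)
3. H lies on line DN with DH:HN = 1:5 ⇒ H = (5/12, 7/12)
4. F lies on line VL with VF:FL = 4:(-1) ⇒ F = (-1/3, 0)
5. E lies on line FH with FE:EH = 2:1 ⇒ E = (1/6, 7/18)
6. T lies on line EN with ET:TN = 5:4 ⇒ T = (2/27, 59/81)
2·[LVT] = 59/81, 2·[LSF] = 1/2
[LVT]:[LSF] = 59/81:1/2 = 118/81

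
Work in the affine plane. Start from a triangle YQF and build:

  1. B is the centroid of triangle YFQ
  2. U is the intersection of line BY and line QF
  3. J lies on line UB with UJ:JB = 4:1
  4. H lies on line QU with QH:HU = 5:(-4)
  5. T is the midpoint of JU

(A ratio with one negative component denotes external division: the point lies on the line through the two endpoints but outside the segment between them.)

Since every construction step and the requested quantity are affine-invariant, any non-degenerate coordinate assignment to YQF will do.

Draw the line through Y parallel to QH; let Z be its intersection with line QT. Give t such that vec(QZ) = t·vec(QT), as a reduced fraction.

t = 15/2

Assign Y = (0, 0), Q = (1, 0), F = (0, 1) — the answer is frame-independent, so this choice is without loss of generality.
1. B is the centroid of triangle YFQ ⇒ B = (1/3, 1/3)
2. U is the intersection of line BY and line QF ⇒ U = (1/2, 1/2)
3. J lies on line UB with UJ:JB = 4:1 ⇒ J = (11/30, 11/30)
4. H lies on line QU with QH:HU = 5:(-4) ⇒ H = (-3/2, 5/2)
5. T is the midpoint of JU ⇒ T = (13/30, 13/30)
through Y parallel to QH: direction (-5/2, 5/2); meets QT at Z = (-13/4, 13/4)
Z = Q + t·(T−Q) with t = 15/2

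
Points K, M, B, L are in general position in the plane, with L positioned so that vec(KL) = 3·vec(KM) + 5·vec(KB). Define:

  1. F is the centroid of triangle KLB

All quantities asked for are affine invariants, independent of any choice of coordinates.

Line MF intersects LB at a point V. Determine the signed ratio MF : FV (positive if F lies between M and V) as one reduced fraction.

Set K = (0, 0), M = (1, 0), B = (0, 1), L = (3, 5); any affine frame gives the same invariant.
1. F is the centroid of triangle KLB ⇒ F = (1, 2)
line MF meets LB at V = (1, 7/3)
F = M + t·(V−M) with t = 6/7, so MF:FV = 6/7:1/7

MF:FV = 6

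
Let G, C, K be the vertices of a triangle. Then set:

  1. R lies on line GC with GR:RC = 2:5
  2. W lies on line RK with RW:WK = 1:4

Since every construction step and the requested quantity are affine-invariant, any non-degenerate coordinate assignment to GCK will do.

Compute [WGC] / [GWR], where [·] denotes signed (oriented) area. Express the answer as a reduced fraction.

Set G = (0, 0), C = (1, 0), K = (0, 1); any affine frame gives the same invariant.
1. R lies on line GC with GR:RC = 2:5 ⇒ R = (2/7, 0)
2. W lies on line RK with RW:WK = 1:4 ⇒ W = (8/35, 1/5)
2·[WGC] = 1/5, 2·[GWR] = -2/35
[WGC]:[GWR] = 1/5:-2/35 = -7/2

[WGC]:[GWR] = -7/2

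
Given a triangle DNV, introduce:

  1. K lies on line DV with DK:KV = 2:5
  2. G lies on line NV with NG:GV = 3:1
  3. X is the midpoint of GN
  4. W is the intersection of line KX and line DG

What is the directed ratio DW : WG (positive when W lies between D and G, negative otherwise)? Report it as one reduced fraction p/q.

DW:WG = 2/3

Choose coordinates D = (0, 0), N = (1, 0), V = (0, 1).
1. K lies on line DV with DK:KV = 2:5 ⇒ K = (0, 2/7)
2. G lies on line NV with NG:GV = 3:1 ⇒ G = (1/4, 3/4)
3. X is the midpoint of GN ⇒ X = (5/8, 3/8)
4. W is the intersection of line KX and line DG ⇒ W = (1/10, 3/10)
W = D + t·(G−D) with t = 2/5, so DW:WG = t:(1−t) = 2/5:3/5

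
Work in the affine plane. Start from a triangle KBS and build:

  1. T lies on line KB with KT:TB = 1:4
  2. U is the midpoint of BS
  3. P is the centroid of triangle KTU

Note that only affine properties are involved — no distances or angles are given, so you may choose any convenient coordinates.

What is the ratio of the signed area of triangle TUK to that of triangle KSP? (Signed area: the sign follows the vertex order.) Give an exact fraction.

[TUK]:[KSP] = -3/7

Set K = (0, 0), B = (1, 0), S = (0, 1); any affine frame gives the same invariant.
1. T lies on line KB with KT:TB = 1:4 ⇒ T = (1/5, 0)
2. U is the midpoint of BS ⇒ U = (1/2, 1/2)
3. P is the centroid of triangle KTU ⇒ P = (7/30, 1/6)
2·[TUK] = 1/10, 2·[KSP] = -7/30
[TUK]:[KSP] = 1/10:-7/30 = -3/7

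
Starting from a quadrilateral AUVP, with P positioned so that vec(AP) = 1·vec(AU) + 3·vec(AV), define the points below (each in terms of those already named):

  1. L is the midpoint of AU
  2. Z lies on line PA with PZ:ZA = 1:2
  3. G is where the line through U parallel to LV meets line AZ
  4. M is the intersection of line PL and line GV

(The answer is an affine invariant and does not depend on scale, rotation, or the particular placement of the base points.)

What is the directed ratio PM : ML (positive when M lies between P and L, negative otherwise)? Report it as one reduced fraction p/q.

Work in coordinates with A = (0, 0), U = (1, 0), V = (0, 1), P = (1, 3).
1. L is the midpoint of AU ⇒ L = (1/2, 0)
2. Z lies on line PA with PZ:ZA = 1:2 ⇒ Z = (2/3, 2)
3. G is where the line through U parallel to LV meets line AZ ⇒ G = (2/5, 6/5)
4. M is the intersection of line PL and line GV ⇒ M = (8/11, 15/11)
M = P + t·(L−P) with t = 6/11, so PM:ML = t:(1−t) = 6/11:5/11

PM:ML = 6/5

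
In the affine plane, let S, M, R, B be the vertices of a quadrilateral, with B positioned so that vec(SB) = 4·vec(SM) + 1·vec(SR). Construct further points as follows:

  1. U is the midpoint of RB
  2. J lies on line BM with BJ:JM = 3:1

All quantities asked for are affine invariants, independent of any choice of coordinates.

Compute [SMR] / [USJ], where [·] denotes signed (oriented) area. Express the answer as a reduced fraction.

[SMR]:[USJ] = 4/5

Assign S = (0, 0), M = (1, 0), R = (0, 1), B = (4, 1) — the answer is frame-independent, so this choice is without loss of generality.
1. U is the midpoint of RB ⇒ U = (2, 1)
2. J lies on line BM with BJ:JM = 3:1 ⇒ J = (7/4, 1/4)
2·[SMR] = 1, 2·[USJ] = 5/4
[SMR]:[USJ] = 1:5/4 = 4/5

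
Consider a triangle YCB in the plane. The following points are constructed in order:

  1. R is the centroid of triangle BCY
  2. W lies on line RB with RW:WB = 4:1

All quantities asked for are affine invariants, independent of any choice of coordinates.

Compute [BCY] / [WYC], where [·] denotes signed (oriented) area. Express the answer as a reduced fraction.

[BCY]:[WYC] = -15/13

Assign Y = (0, 0), C = (1, 0), B = (0, 1) — the answer is frame-independent, so this choice is without loss of generality.
1. R is the centroid of triangle BCY ⇒ R = (1/3, 1/3)
2. W lies on line RB with RW:WB = 4:1 ⇒ W = (1/15, 13/15)
2·[BCY] = -1, 2·[WYC] = 13/15
[BCY]:[WYC] = -1:13/15 = -15/13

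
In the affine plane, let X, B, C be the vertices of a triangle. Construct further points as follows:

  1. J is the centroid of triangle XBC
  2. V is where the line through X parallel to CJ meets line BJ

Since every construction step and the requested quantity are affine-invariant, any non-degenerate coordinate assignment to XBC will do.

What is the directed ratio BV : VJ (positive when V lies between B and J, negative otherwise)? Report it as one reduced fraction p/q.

BV:VJ = -2

Set X = (0, 0), B = (1, 0), C = (0, 1); any affine frame gives the same invariant.
1. J is the centroid of triangle XBC ⇒ J = (1/3, 1/3)
2. V is where the line through X parallel to CJ meets line BJ ⇒ V = (-1/3, 2/3)
V = B + t·(J−B) with t = 2, so BV:VJ = t:(1−t) = 2:-1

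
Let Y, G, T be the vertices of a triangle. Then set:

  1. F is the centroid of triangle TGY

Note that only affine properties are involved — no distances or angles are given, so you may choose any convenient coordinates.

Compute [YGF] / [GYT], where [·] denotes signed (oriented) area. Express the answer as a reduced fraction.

Assign Y = (0, 0), G = (1, 0), T = (0, 1) — the answer is frame-independent, so this choice is without loss of generality.
1. F is the centroid of triangle TGY ⇒ F = (1/3, 1/3)
2·[YGF] = 1/3, 2·[GYT] = -1
[YGF]:[GYT] = 1/3:-1 = -1/3

[YGF]:[GYT] = -1/3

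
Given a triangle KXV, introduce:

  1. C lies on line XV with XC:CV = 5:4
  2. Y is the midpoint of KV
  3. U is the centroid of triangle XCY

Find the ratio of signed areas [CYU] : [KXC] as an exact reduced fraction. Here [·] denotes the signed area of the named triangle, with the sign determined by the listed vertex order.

Choose coordinates K = (0, 0), X = (1, 0), V = (0, 1).
1. C lies on line XV with XC:CV = 5:4 ⇒ C = (4/9, 5/9)
2. Y is the midpoint of KV ⇒ Y = (0, 1/2)
3. U is the centroid of triangle XCY ⇒ U = (13/27, 19/54)
2·[CYU] = 5/54, 2·[KXC] = 5/9
[CYU]:[KXC] = 5/54:5/9 = 1/6

[CYU]:[KXC] = 1/6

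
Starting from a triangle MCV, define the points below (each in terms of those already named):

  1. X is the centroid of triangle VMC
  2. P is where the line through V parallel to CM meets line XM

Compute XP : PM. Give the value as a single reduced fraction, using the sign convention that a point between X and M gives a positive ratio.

Choose coordinates M = (0, 0), C = (1, 0), V = (0, 1).
1. X is the centroid of triangle VMC ⇒ X = (1/3, 1/3)
2. P is where the line through V parallel to CM meets line XM ⇒ P = (1, 1)
P = X + t·(M−X) with t = -2, so XP:PM = t:(1−t) = -2:3

XP:PM = -2/3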